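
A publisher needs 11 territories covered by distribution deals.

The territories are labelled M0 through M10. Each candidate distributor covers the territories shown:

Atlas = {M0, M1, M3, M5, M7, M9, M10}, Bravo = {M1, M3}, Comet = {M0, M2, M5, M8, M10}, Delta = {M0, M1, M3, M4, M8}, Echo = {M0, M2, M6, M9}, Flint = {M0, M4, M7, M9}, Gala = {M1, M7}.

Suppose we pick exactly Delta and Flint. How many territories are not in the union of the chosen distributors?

Union of Delta, Flint = {M0, M1, M3, M4, M7, M8, M9}.
Not covered: M2, M5, M6, M10 — 4 territories.

4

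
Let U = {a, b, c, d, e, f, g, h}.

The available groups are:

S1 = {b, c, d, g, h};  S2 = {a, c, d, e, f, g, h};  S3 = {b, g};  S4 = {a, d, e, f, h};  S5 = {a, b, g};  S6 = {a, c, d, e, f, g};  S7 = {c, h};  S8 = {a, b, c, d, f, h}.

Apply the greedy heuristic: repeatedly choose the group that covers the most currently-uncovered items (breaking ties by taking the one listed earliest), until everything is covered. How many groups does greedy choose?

Greedy: pick S2 (covers 7 new) → pick S1 (covers 1 new). Total picks: 2.

2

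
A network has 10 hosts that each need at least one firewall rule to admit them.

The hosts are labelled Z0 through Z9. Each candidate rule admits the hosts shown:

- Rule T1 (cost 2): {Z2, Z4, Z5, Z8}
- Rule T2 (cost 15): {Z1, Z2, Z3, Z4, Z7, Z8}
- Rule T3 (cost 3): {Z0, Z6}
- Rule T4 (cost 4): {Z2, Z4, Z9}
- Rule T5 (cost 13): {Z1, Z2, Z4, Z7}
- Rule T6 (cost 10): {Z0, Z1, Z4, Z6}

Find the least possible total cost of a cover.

T1, T2, T3, T4 together cover every host (T1 ∪ T2 ∪ T3 ∪ T4 = {Z0, Z1, Z2, Z3, Z4, Z5, Z6, Z7, Z8, Z9}); total cost 2 + 15 + 3 + 4 = 24.
No covering selection has total cost below 24.

24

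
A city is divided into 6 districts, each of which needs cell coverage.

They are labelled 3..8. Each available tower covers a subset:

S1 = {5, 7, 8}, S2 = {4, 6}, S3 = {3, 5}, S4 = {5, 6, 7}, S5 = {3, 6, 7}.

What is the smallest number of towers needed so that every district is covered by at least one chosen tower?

S1 and S2 and S3 together: S1 ∪ S2 ∪ S3 = {3, 4, 5, 6, 7, 8} — every district is covered.
Only S2 contains 4, so S2 is forced; the remaining 4 districts need at least 2 more towers (each remaining tower adds at most 3) — so at least 3 towers are needed, and 3 is optimal.

3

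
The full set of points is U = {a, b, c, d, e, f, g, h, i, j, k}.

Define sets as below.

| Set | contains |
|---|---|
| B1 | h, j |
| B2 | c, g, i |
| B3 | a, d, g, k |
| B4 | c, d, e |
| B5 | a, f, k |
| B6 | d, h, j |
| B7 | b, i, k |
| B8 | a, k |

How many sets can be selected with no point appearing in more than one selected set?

B1, B4, B5 are pairwise disjoint (B1={h,j}; B4={c,d,e}; B5={a,f,k}).
Every remaining set overlaps one of these, and no 4 of the listed sets are pairwise disjoint, so 3 is the maximum.

3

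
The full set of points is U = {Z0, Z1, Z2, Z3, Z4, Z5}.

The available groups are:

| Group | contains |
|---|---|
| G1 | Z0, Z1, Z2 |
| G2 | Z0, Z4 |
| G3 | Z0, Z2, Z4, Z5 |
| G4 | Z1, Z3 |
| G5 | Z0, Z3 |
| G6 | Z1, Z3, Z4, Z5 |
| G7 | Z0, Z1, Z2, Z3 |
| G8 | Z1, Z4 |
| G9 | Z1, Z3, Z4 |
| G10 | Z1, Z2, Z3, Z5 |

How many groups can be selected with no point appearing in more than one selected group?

2

G3, G4 are pairwise disjoint (G3={Z0,Z2,Z4,Z5}; G4={Z1,Z3}).
Every remaining group overlaps one of these, and no 3 of the listed groups are pairwise disjoint, so 2 is the maximum.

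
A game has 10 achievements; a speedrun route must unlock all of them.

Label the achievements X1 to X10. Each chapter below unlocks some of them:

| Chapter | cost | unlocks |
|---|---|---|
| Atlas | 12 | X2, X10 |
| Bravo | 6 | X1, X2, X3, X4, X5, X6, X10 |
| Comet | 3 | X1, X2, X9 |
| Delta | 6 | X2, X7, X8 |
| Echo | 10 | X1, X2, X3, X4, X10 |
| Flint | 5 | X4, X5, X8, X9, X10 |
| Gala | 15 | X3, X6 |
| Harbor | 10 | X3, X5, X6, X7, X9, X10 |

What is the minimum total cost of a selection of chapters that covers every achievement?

Bravo, Comet, Delta together cover every achievement (Bravo ∪ Comet ∪ Delta = {X1, X2, X3, X4, X5, X6, X7, X8, X9, X10}); total cost 6 + 3 + 6 = 15.
The greedy pick Bravo, Flint, Delta costs 17; no covering selection beats 15.

15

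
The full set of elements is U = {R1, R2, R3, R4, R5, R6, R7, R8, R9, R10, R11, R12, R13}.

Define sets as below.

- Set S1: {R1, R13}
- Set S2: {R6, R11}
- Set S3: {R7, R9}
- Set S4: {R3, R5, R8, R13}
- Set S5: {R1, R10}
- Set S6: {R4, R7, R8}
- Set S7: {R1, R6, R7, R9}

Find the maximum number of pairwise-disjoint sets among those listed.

S2, S3, S4, S5 are pairwise disjoint (S2={R6,R11}; S3={R7,R9}; S4={R3,R5,R8,R13}; S5={R1,R10}).
Every remaining set overlaps one of these, and no 5 of the listed sets are pairwise disjoint, so 4 is the maximum.

4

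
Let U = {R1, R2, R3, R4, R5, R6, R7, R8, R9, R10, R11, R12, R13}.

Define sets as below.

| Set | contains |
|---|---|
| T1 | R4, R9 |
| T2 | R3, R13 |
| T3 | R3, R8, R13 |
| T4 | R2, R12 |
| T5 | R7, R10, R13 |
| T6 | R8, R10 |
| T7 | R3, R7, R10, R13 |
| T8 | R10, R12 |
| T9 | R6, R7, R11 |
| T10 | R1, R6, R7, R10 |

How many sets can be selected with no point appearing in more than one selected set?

T1, T2, T4, T6, T9 are pairwise disjoint (T1={R4,R9}; T2={R3,R13}; T4={R2,R12}; T6={R8,R10}; T9={R6,R7,R11}).
Every remaining set overlaps one of these, and no 6 of the listed sets are pairwise disjoint, so 5 is the maximum.

5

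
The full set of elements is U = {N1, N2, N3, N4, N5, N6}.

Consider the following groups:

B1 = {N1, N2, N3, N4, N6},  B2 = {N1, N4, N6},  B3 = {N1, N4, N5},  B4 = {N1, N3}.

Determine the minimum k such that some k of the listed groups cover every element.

Take {B1, B3}. Their union is {N1, N2, N3, N4, N5, N6}, which is all 6 elements.
No single group has all 6 elements (the largest, B1, has 5), so 2 is optimal.

2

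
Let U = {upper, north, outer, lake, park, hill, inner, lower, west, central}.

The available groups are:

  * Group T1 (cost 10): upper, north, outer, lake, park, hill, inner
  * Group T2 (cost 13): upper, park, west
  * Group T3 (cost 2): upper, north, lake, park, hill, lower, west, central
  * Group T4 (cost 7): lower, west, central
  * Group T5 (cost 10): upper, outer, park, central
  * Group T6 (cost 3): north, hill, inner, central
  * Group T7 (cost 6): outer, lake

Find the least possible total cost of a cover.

11

T3, T6, T7 together cover every element (T3 ∪ T6 ∪ T7 = {upper, north, outer, lake, park, hill, inner, lower, west, central}); total cost 2 + 3 + 6 = 11.
No covering selection has total cost below 11.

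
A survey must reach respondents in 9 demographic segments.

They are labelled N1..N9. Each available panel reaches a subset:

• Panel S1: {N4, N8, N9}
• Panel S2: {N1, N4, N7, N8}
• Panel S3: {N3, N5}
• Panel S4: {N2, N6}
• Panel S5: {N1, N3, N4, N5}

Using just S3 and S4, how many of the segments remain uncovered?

Union of S3, S4 = {N2, N3, N5, N6}.
Not covered: N1, N4, N7, N8, N9 — 5 segments.

5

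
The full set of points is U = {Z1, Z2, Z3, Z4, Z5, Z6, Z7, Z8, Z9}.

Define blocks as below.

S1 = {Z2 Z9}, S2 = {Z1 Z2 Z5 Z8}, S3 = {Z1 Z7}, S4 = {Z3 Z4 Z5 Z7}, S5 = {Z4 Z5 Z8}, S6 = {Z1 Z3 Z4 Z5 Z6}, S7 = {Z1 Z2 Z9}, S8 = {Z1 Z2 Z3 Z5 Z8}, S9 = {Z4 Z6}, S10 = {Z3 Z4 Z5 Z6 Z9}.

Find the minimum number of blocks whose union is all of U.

S4 and S8 and S10 together: S4 ∪ S8 ∪ S10 = {Z1, Z2, Z3, Z4, Z5, Z6, Z7, Z8, Z9} — every point is covered.
No 2 of the 10 blocks cover everything (all 45 combinations miss at least one point), so 3 is optimal.

3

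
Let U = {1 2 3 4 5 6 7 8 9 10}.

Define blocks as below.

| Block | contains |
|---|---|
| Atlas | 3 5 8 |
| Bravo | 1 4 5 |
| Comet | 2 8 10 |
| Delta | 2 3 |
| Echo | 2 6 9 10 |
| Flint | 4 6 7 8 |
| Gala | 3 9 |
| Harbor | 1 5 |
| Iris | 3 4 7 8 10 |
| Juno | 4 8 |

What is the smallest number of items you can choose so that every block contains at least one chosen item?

H = {1, 2, 8, 9} meets every block (each contains at least one member of H), and |H| = 4.
No choice of 3 items meets every block, so 4 is the minimum.

4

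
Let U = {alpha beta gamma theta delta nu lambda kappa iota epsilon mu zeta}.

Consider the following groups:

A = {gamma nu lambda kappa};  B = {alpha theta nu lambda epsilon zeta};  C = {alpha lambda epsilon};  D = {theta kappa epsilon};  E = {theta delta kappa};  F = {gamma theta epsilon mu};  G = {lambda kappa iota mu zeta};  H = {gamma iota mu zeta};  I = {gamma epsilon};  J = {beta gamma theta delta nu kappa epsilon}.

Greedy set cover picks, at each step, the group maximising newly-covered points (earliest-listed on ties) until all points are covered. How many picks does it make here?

Greedy: pick J (covers 7 new) → pick G (covers 4 new) → pick B (covers 1 new). Total picks: 3.

3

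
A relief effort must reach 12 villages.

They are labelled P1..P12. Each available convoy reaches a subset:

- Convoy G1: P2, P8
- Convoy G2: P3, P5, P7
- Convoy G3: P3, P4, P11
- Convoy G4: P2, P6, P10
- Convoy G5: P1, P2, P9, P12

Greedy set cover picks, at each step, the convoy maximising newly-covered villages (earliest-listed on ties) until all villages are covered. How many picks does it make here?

Greedy: pick G5 (covers 4 new) → pick G2 (covers 3 new) → pick G3 (covers 2 new) → pick G4 (covers 2 new) → pick G1 (covers 1 new). Total picks: 5.

5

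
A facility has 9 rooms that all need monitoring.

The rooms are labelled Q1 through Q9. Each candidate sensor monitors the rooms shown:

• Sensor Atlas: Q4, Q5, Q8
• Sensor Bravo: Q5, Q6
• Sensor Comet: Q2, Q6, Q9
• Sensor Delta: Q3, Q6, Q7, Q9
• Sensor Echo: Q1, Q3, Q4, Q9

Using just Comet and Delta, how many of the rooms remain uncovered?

Union of Comet, Delta = {Q2, Q3, Q6, Q7, Q9}.
Not covered: Q1, Q4, Q5, Q8 — 4 rooms.

4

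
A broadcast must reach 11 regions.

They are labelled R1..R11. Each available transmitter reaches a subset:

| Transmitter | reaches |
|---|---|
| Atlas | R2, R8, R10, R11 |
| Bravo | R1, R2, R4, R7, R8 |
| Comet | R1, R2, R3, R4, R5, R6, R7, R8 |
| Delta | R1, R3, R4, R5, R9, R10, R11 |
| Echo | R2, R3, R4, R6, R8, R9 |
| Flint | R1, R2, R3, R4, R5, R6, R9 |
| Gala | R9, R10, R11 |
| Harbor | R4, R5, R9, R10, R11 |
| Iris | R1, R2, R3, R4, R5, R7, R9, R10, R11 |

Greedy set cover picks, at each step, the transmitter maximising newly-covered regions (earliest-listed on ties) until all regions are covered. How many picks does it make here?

Greedy: pick Iris (covers 9 new) → pick Comet (covers 2 new). Total picks: 2.

2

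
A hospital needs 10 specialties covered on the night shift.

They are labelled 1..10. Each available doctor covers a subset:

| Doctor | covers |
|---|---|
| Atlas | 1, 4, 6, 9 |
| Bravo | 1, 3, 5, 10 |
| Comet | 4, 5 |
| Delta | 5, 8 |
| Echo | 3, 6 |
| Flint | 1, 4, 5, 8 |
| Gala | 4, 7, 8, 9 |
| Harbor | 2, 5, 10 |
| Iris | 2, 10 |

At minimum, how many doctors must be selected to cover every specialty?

4

Atlas and Echo and Gala and Harbor together: Atlas ∪ Echo ∪ Gala ∪ Harbor = {1, 2, 3, 4, 5, 6, 7, 8, 9, 10} — every specialty is covered.
No 3 of the 9 doctors cover everything (all 84 combinations miss at least one specialty), so 4 is optimal.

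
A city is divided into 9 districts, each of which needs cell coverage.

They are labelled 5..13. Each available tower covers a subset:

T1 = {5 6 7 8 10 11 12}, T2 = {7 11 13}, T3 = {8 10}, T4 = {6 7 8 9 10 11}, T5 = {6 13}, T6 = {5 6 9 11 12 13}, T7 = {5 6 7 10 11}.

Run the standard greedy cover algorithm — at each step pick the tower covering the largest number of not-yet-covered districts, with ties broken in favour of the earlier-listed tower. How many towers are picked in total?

Greedy: pick T1 (covers 7 new) → pick T6 (covers 2 new). Total picks: 2.

2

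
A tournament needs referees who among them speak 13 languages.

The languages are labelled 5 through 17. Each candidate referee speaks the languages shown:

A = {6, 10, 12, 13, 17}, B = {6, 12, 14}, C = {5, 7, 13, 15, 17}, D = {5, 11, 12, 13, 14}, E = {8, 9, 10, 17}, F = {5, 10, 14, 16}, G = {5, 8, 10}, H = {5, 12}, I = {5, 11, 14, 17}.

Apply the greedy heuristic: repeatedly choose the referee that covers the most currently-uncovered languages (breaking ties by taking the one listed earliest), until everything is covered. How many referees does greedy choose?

Greedy: pick A (covers 5 new) → pick C (covers 3 new) → pick D (covers 2 new) → pick E (covers 2 new) → pick F (covers 1 new). Total picks: 5.

5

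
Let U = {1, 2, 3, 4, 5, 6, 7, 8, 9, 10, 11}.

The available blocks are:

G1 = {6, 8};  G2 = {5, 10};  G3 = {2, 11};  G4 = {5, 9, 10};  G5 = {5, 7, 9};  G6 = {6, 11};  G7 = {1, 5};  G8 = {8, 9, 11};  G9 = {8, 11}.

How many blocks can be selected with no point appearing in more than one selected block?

G1, G3, G7 are pairwise disjoint (G1={6,8}; G3={2,11}; G7={1,5}).
Every remaining block overlaps one of these, and no 4 of the listed blocks are pairwise disjoint, so 3 is the maximum.

3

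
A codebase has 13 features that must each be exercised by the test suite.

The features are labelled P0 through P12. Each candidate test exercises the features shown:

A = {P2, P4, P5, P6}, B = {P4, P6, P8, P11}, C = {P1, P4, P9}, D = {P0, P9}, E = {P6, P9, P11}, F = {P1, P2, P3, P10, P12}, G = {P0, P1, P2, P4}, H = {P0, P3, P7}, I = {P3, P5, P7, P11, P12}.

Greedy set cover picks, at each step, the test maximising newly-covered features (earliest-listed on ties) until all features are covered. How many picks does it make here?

Greedy: pick F (covers 5 new) → pick B (covers 4 new) → pick D (covers 2 new) → pick I (covers 2 new). Total picks: 4.

4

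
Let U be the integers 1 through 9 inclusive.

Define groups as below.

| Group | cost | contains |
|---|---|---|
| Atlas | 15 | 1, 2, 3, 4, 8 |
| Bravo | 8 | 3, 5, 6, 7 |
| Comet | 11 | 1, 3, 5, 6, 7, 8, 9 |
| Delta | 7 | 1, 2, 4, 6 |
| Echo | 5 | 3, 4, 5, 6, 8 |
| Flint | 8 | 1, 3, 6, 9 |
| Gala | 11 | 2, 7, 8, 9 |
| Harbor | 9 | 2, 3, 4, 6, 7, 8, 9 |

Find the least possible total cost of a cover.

18

Comet, Delta together cover every item (Comet ∪ Delta = {1, 2, 3, 4, 5, 6, 7, 8, 9}); total cost 11 + 7 = 18.
The greedy pick Echo, Harbor, Delta costs 21; no covering selection beats 18.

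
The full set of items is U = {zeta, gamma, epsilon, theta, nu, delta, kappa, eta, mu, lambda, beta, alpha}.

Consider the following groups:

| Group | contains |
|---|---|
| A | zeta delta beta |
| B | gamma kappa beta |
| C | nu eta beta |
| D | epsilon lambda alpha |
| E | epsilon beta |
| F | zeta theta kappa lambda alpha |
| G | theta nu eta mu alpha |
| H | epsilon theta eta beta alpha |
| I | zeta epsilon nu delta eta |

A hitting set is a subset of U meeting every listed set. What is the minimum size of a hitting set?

T = {nu, lambda, beta} meets every group (each contains at least one member of T), and |T| = 3.
No choice of 2 items meets every group, so 3 is the minimum.

3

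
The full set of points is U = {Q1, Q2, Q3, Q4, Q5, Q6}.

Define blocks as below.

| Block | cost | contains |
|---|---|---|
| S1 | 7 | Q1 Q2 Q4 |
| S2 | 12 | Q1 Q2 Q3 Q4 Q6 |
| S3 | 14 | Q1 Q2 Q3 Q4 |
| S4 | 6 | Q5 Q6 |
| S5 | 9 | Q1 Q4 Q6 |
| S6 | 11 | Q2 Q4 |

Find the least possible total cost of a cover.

18

S2, S4 together cover every point (S2 ∪ S4 = {Q1, Q2, Q3, Q4, Q5, Q6}); total cost 12 + 6 = 18.
The greedy pick S1, S4, S2 costs 25; no covering selection beats 18.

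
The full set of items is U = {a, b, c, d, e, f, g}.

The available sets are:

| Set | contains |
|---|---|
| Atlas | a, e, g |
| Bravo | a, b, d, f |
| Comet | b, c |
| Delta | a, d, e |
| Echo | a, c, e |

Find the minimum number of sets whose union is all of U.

3

Atlas and Bravo and Echo together: Atlas ∪ Bravo ∪ Echo = {a, b, c, d, e, f, g} — every item is covered.
Only Bravo contains f, so Bravo is forced; the remaining 3 items need at least 2 more sets (each remaining set adds at most 2) — so at least 3 sets are needed, and 3 is optimal.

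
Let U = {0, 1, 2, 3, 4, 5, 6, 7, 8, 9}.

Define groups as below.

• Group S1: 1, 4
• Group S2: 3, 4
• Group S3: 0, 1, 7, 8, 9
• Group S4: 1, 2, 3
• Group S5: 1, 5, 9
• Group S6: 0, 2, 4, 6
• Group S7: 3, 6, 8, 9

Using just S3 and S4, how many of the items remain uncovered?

3

Union of S3, S4 = {0, 1, 2, 3, 7, 8, 9}.
Not covered: 4, 5, 6 — 3 items.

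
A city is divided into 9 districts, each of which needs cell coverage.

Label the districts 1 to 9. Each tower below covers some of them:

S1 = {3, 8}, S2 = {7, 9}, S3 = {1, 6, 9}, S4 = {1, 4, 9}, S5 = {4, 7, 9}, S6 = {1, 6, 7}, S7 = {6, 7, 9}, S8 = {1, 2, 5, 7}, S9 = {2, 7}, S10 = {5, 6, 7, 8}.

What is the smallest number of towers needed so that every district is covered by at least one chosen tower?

4

Take {S1, S4, S7, S8}. Their union is {1, 2, 3, 4, 5, 6, 7, 8, 9}, which is all 9 districts.
No 3 of the 10 towers cover everything (all 120 combinations miss at least one district), so 4 is optimal.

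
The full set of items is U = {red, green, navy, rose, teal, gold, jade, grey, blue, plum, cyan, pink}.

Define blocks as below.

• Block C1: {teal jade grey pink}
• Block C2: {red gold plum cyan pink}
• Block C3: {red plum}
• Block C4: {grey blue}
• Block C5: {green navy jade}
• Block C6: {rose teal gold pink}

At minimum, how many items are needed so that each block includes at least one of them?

Take H = {navy, grey, plum, pink}. Each listed block contains at least one of these, so H is a hitting set of size 4.
The blocks C3, C4, C5, C6 are pairwise disjoint, so any hitting set needs a separate item for each — at least 4. Hence 4 is optimal.

4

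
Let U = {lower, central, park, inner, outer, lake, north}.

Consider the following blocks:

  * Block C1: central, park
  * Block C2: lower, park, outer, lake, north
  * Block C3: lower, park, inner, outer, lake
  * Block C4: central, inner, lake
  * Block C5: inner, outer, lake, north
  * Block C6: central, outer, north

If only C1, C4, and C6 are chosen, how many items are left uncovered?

1

Union of C1, C4, C6 = {central, park, inner, outer, lake, north}.
Not covered: lower — 1 item.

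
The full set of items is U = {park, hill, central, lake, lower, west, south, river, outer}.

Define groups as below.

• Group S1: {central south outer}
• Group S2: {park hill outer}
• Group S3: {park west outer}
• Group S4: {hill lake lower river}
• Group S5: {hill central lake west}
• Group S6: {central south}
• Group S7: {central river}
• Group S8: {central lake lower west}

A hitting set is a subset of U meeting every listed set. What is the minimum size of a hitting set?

3

Take H = {park, central, river}. Each listed group contains at least one of these, so H is a hitting set of size 3.
The groups S3, S4, S6 are pairwise disjoint, so any hitting set needs a separate item for each — at least 3. Hence 3 is optimal.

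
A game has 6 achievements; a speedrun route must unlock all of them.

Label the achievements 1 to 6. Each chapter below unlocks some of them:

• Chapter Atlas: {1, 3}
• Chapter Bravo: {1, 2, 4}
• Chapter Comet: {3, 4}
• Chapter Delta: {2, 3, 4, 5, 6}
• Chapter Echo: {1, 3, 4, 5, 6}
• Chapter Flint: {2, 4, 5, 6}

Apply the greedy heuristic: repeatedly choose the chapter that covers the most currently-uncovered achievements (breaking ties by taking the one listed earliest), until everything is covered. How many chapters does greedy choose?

Greedy: pick Delta (covers 5 new) → pick Atlas (covers 1 new). Total picks: 2.

2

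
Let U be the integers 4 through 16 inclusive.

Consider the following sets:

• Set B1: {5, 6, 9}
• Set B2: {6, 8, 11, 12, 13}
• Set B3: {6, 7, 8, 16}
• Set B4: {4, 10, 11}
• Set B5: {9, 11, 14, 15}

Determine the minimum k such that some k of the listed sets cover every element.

5

B1, B2, B3, B4, and B5 cover everything between them: the union {4, 5, 6, 7, 8, 9, 10, 11, 12, 13, 14, 15, 16} is all of U.
No 4 of the 5 sets cover everything (all 5 combinations miss at least one element), so 5 is optimal.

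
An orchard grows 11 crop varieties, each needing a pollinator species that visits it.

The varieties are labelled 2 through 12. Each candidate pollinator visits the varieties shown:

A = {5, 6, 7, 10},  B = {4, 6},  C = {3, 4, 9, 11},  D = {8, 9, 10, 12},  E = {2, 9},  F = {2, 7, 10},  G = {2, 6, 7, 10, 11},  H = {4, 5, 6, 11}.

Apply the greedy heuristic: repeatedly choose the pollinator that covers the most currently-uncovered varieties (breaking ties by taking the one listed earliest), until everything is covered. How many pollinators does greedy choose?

Greedy: pick G (covers 5 new) → pick C (covers 3 new) → pick D (covers 2 new) → pick A (covers 1 new). Total picks: 4.

4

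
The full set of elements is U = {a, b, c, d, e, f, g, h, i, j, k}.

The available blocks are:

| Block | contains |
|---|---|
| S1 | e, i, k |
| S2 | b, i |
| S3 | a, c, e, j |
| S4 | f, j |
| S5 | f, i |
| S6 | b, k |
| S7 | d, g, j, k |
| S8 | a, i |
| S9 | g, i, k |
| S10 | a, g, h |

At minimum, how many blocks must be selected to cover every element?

S2 and S3 and S4 and S7 and S10 together: S2 ∪ S3 ∪ S4 ∪ S7 ∪ S10 = {a, b, c, d, e, f, g, h, i, j, k} — every element is covered.
No 4 of the 10 blocks cover everything (all 210 combinations miss at least one element), so 5 is optimal.

5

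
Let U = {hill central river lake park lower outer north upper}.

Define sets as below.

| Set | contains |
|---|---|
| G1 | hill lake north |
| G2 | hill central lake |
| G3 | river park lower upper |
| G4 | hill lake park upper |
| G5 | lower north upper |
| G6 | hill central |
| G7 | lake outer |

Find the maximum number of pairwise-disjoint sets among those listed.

3

G3, G6, G7 are pairwise disjoint (G3={river,park,lower,upper}; G6={hill,central}; G7={lake,outer}).
Every remaining set overlaps one of these, and no 4 of the listed sets are pairwise disjoint, so 3 is the maximum.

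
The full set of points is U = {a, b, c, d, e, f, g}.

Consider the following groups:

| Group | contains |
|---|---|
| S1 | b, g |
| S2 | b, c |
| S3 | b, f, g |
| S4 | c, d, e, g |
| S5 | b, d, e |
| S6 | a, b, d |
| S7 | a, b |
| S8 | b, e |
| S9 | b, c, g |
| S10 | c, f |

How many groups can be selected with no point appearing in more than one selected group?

S7, S10 are pairwise disjoint (S7={a,b}; S10={c,f}).
Every remaining group overlaps one of these, and no 3 of the listed groups are pairwise disjoint, so 2 is the maximum.

2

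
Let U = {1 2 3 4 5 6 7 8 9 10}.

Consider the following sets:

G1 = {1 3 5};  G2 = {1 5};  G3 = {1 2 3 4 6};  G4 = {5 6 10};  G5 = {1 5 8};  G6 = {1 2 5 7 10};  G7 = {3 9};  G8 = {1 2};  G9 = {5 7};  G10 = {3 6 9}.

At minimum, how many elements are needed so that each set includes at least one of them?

3

Take H = {1, 3, 5}. Each listed set contains at least one of these, so H is a hitting set of size 3.
The sets G7, G8, G9 are pairwise disjoint, so any hitting set needs a separate element for each — at least 3. Hence 3 is optimal.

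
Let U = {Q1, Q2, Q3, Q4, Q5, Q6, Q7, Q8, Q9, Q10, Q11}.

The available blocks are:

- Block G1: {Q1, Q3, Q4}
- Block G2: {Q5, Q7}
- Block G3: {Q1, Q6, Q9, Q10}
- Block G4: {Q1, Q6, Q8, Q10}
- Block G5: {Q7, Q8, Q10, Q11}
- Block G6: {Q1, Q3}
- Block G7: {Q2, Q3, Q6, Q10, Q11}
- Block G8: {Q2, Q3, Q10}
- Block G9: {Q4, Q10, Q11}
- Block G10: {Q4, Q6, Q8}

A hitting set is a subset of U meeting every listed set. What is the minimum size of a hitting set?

4

Take H = {Q1, Q5, Q8, Q10}. Each listed block contains at least one of these, so H is a hitting set of size 4.
No choice of 3 elements meets every block, so 4 is the minimum.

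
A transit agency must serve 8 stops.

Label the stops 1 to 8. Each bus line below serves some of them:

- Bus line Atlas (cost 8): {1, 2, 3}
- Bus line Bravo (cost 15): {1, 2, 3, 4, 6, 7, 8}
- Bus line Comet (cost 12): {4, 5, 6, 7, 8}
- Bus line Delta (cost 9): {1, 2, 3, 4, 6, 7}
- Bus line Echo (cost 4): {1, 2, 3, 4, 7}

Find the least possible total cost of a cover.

Comet, Echo together cover every stop (Comet ∪ Echo = {1, 2, 3, 4, 5, 6, 7, 8}); total cost 12 + 4 = 16.
No covering selection has total cost below 16.

16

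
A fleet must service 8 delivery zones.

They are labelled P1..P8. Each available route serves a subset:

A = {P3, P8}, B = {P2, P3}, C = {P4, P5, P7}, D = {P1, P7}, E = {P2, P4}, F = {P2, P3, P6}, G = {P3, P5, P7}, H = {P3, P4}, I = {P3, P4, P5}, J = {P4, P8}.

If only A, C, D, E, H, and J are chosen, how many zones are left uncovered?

Union of A, C, D, E, H, J = {P1, P2, P3, P4, P5, P7, P8}.
Not covered: P6 — 1 zone.

1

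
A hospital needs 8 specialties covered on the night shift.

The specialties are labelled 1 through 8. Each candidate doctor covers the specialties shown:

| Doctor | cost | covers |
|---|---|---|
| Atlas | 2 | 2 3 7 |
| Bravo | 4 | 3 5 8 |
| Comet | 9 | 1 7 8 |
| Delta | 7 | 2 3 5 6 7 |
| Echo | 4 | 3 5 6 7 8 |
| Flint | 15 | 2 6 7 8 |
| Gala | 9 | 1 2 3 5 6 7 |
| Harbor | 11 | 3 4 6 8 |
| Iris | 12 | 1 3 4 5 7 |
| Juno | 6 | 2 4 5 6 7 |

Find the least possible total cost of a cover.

Atlas, Comet, Juno together cover every specialty (Atlas ∪ Comet ∪ Juno = {1, 2, 3, 4, 5, 6, 7, 8}); total cost 2 + 9 + 6 = 17.
The greedy pick Atlas, Echo, Iris costs 18; no covering selection beats 17.

17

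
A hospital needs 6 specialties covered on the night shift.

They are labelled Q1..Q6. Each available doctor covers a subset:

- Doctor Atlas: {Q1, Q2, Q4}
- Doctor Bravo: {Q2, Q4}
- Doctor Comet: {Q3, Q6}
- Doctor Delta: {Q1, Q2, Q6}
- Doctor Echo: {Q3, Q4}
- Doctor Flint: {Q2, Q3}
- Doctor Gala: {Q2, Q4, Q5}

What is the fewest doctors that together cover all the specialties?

Comet and Delta and Gala together: Comet ∪ Delta ∪ Gala = {Q1, Q2, Q3, Q4, Q5, Q6} — every specialty is covered.
Only Gala contains Q5, so Gala is forced; the remaining 3 specialties need at least 2 more doctors (each remaining doctor adds at most 2) — so at least 3 doctors are needed, and 3 is optimal.

3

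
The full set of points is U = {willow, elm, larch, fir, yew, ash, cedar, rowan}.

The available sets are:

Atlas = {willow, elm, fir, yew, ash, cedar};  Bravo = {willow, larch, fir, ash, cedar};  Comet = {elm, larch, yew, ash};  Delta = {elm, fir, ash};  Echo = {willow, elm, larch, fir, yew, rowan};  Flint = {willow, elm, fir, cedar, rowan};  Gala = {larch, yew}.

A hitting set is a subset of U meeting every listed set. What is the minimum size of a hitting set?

Take H = {larch, fir}. Each listed set contains at least one of these, so H is a hitting set of size 2.
The sets Delta, Gala are pairwise disjoint, so any hitting set needs a separate point for each — at least 2. Hence 2 is optimal.

2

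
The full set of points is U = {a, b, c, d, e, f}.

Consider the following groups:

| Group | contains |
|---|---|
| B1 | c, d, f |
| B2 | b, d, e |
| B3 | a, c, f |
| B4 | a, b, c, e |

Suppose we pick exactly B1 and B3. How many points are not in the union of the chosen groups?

2

Union of B1, B3 = {a, c, d, f}.
Not covered: b, e — 2 points.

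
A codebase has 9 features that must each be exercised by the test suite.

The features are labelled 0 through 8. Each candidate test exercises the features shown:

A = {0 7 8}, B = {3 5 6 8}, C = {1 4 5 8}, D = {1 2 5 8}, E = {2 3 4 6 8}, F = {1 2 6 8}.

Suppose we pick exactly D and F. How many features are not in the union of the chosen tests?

4

Union of D, F = {1, 2, 5, 6, 8}.
Not covered: 0, 3, 4, 7 — 4 features.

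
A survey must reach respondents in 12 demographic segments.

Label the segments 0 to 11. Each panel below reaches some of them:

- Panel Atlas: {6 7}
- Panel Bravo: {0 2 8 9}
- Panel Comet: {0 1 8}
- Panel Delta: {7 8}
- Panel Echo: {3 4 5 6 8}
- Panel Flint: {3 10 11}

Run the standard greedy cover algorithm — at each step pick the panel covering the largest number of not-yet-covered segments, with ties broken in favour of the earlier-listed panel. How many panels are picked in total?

5

Greedy: pick Echo (covers 5 new) → pick Bravo (covers 3 new) → pick Flint (covers 2 new) → pick Atlas (covers 1 new) → pick Comet (covers 1 new). Total picks: 5.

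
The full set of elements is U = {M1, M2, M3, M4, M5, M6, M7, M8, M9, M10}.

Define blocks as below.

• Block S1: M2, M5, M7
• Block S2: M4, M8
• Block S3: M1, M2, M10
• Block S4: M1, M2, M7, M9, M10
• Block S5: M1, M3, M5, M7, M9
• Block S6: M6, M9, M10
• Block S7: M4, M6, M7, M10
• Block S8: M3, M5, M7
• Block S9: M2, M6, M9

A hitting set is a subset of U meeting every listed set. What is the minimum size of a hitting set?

4

H = {M1, M4, M7, M9} meets every block (each contains at least one member of H), and |H| = 4.
No choice of 3 elements meets every block, so 4 is the minimum.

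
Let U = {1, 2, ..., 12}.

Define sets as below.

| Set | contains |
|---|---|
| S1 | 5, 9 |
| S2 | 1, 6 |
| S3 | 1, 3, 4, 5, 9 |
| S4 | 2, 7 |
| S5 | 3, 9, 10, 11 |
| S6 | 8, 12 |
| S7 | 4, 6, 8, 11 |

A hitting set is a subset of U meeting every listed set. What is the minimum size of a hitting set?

4

H = {6, 7, 9, 12} meets every set (each contains at least one member of H), and |H| = 4.
The sets S2, S4, S5, S6 are pairwise disjoint, so any hitting set needs a separate point for each — at least 4. Hence 4 is optimal.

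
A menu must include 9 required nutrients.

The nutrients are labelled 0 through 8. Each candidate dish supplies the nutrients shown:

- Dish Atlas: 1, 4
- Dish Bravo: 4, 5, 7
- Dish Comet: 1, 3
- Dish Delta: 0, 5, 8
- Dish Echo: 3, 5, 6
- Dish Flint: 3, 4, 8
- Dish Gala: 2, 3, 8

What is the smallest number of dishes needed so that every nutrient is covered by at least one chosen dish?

5

Atlas and Bravo and Delta and Echo and Gala together: Atlas ∪ Bravo ∪ Delta ∪ Echo ∪ Gala = {0, 1, 2, 3, 4, 5, 6, 7, 8} — every nutrient is covered.
No 4 of the 7 dishes cover everything (all 35 combinations miss at least one nutrient), so 5 is optimal.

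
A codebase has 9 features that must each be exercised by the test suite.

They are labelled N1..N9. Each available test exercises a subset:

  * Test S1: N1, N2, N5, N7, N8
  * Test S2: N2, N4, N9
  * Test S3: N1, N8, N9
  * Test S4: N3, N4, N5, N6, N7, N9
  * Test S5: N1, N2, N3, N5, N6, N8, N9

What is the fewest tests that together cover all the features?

2

S4 and S5 together: S4 ∪ S5 = {N1, N2, N3, N4, N5, N6, N7, N8, N9} — every feature is covered.
No single test has all 9 features (the largest, S5, has 7), so 2 is optimal.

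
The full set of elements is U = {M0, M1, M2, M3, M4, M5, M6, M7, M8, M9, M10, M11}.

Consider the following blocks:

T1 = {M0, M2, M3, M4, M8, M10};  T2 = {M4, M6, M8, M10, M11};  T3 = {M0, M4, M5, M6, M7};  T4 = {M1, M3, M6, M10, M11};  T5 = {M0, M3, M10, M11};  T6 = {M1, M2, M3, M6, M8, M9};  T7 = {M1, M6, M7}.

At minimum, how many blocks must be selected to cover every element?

T2, T3, and T6 cover everything between them: the union {M0, M1, M2, M3, M4, M5, M6, M7, M8, M9, M10, M11} is all of U.
Only T3 contains M5, so T3 is forced; the remaining 7 elements need at least 2 more blocks (each remaining block adds at most 5) — so at least 3 blocks are needed, and 3 is optimal.

3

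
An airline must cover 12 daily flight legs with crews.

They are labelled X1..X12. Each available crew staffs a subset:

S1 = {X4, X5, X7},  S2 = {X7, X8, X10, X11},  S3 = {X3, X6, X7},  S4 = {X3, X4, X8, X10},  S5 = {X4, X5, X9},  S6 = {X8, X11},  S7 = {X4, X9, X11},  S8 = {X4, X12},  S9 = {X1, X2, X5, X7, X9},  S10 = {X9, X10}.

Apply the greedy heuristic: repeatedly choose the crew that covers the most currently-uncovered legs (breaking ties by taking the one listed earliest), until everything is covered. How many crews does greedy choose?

5

Greedy: pick S9 (covers 5 new) → pick S4 (covers 4 new) → pick S2 (covers 1 new) → pick S3 (covers 1 new) → pick S8 (covers 1 new). Total picks: 5.
(The true minimum cover uses only 4 crews, so greedy is not optimal here.)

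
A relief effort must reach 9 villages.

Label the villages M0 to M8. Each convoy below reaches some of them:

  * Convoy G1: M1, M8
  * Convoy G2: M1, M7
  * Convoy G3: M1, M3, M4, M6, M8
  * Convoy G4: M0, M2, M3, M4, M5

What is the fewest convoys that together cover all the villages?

G2 and G3 and G4 together: G2 ∪ G3 ∪ G4 = {M0, M1, M2, M3, M4, M5, M6, M7, M8} — every village is covered.
Only G4 contains M0, so G4 is forced; the remaining 4 villages need at least 2 more convoys (each remaining convoy adds at most 3) — so at least 3 convoys are needed, and 3 is optimal.

3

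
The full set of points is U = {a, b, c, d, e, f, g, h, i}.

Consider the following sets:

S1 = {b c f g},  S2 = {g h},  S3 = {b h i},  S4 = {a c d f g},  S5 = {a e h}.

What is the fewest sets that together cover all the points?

Take {S3, S4, S5}. Their union is {a, b, c, d, e, f, g, h, i}, which is all 9 points.
Only S4 contains d, so S4 is forced; the remaining 4 points need at least 2 more sets (each remaining set adds at most 3) — so at least 3 sets are needed, and 3 is optimal.

3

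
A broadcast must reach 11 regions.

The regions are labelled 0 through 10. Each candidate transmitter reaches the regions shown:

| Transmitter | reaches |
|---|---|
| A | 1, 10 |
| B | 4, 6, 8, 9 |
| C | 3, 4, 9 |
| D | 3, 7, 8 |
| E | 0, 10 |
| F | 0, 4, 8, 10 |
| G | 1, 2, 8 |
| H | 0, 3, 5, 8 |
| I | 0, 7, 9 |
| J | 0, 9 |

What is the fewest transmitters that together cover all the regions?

B and D and F and G and H together: B ∪ D ∪ F ∪ G ∪ H = {0, 1, 2, 3, 4, 5, 6, 7, 8, 9, 10} — every region is covered.
No 4 of the 10 transmitters cover everything (all 210 combinations miss at least one region), so 5 is optimal.

5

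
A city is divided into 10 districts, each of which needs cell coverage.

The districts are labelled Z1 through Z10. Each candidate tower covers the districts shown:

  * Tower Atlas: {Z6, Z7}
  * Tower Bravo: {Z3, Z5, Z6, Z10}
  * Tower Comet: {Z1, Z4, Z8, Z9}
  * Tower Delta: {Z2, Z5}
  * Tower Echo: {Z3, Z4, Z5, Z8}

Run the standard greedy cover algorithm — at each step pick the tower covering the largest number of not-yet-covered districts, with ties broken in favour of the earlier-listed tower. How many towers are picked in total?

4

Greedy: pick Bravo (covers 4 new) → pick Comet (covers 4 new) → pick Atlas (covers 1 new) → pick Delta (covers 1 new). Total picks: 4.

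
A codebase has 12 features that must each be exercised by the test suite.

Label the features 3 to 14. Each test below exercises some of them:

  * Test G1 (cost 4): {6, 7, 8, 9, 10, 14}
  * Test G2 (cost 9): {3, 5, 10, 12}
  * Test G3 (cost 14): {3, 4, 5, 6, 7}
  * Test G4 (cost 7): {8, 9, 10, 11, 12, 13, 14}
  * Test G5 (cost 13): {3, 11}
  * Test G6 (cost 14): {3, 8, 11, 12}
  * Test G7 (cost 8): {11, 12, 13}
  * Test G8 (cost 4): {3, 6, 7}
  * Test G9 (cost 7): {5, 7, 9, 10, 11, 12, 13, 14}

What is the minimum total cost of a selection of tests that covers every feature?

21

G3, G4 together cover every feature (G3 ∪ G4 = {3, 4, 5, 6, 7, 8, 9, 10, 11, 12, 13, 14}); total cost 14 + 7 = 21.
The greedy pick G1, G9, G8, G3 costs 29; no covering selection beats 21.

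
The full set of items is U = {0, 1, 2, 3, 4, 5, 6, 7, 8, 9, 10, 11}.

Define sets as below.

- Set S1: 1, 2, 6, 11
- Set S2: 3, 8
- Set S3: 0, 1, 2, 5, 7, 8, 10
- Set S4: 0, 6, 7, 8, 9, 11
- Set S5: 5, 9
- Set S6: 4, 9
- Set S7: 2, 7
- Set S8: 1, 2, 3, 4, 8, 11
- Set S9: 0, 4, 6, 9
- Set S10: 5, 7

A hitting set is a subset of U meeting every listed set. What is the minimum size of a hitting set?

H = {1, 3, 7, 9} meets every set (each contains at least one member of H), and |H| = 4.
The sets S1, S2, S6, S10 are pairwise disjoint, so any hitting set needs a separate item for each — at least 4. Hence 4 is optimal.

4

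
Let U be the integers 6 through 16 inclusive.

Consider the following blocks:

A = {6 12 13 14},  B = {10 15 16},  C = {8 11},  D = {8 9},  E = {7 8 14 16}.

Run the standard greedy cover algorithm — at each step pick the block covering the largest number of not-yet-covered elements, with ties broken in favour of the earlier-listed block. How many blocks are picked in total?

Greedy: pick A (covers 4 new) → pick B (covers 3 new) → pick C (covers 2 new) → pick D (covers 1 new) → pick E (covers 1 new). Total picks: 5.

5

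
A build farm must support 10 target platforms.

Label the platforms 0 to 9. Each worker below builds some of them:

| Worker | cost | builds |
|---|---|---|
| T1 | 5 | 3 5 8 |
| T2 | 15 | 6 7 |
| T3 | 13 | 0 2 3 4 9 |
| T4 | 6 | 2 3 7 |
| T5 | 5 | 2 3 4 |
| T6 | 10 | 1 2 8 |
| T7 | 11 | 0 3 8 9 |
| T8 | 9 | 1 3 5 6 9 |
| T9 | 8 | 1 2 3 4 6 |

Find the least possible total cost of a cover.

T1, T4, T7, T9 together cover every platform (T1 ∪ T4 ∪ T7 ∪ T9 = {0, 1, 2, 3, 4, 5, 6, 7, 8, 9}); total cost 5 + 6 + 11 + 8 = 30.
No covering selection has total cost below 30.

30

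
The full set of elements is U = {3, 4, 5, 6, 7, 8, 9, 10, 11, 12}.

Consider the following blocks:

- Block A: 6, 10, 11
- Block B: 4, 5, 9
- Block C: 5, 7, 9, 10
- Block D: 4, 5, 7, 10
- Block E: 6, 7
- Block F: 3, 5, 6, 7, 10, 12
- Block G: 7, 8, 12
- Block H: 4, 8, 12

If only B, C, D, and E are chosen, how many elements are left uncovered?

4

Union of B, C, D, E = {4, 5, 6, 7, 9, 10}.
Not covered: 3, 8, 11, 12 — 4 elements.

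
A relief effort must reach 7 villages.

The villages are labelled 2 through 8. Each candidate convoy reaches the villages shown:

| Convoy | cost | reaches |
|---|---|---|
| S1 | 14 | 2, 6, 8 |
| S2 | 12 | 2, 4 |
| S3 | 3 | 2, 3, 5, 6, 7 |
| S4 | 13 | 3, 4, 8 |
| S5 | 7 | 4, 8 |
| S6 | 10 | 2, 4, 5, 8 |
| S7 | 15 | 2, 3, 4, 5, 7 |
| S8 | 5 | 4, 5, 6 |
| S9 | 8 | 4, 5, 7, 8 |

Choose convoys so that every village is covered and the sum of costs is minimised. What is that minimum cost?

S3, S5 together cover every village (S3 ∪ S5 = {2, 3, 4, 5, 6, 7, 8}); total cost 3 + 7 = 10.
No covering selection has total cost below 10.

10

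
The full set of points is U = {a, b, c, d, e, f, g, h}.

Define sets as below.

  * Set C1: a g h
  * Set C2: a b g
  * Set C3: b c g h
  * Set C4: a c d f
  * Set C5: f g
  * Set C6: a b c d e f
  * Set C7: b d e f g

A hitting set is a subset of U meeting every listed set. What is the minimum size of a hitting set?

The 2 points {a, g} hit every set.
No single point lies in every set, so at least 2 are needed and 2 is optimal.

2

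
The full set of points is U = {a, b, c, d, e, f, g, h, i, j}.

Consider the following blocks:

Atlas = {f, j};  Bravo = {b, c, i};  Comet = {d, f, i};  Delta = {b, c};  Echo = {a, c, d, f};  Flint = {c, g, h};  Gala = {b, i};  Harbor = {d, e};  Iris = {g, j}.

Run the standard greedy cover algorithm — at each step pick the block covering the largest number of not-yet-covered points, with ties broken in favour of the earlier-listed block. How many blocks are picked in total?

Greedy: pick Echo (covers 4 new) → pick Bravo (covers 2 new) → pick Flint (covers 2 new) → pick Atlas (covers 1 new) → pick Harbor (covers 1 new). Total picks: 5.

5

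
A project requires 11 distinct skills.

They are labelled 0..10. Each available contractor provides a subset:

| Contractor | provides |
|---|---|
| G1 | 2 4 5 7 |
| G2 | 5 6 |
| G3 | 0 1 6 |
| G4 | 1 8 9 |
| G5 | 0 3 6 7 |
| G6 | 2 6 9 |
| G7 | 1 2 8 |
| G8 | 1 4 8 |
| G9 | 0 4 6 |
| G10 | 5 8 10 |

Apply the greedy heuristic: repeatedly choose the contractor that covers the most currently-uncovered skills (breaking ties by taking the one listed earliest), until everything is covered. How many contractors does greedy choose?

Greedy: pick G1 (covers 4 new) → pick G3 (covers 3 new) → pick G4 (covers 2 new) → pick G5 (covers 1 new) → pick G10 (covers 1 new). Total picks: 5.
(The true minimum cover uses only 4 contractors, so greedy is not optimal here.)

5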